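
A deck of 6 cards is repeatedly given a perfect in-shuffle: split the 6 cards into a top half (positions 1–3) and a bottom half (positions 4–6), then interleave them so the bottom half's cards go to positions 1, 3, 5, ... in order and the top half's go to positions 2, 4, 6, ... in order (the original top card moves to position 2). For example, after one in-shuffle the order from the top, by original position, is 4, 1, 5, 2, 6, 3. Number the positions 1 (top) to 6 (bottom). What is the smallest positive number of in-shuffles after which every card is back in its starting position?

The in-shuffle permutes the 6 positions with cycle lengths [3, 3].
Every card is home exactly when every cycle has completed a whole number of laps, i.e. after lcm(3) = 3 in-shuffles.

3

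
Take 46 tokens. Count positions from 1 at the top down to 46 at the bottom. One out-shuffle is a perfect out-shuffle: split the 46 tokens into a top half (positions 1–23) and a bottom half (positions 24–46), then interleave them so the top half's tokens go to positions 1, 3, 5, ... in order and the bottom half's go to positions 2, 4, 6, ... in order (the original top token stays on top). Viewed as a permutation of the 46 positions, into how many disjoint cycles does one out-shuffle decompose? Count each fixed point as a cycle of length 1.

Trace each unvisited position around until it returns:
(1) (2 3 5 9 17 33 ... len 12) (4 7 13 25) (6 11 21 41 36 26) (8 15 29 12 23 45 ... len 12) (10 19 37 28) (16 31) (22 43 40 34) ... plus 1 more
9 cycles in total.

9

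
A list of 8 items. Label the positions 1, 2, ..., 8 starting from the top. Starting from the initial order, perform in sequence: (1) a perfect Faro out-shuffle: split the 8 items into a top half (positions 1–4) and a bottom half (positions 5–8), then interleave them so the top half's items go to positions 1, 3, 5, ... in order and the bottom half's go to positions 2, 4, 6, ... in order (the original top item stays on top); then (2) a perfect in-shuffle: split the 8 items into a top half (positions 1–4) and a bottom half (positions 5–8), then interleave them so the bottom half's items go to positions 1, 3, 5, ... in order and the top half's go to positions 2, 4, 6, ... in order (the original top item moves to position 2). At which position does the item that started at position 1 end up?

2

Track the item from position 1 forward through each operation:
  after op 1 (out-shuffle): 1 → 1
  after op 2 (in-shuffle): 1 → 2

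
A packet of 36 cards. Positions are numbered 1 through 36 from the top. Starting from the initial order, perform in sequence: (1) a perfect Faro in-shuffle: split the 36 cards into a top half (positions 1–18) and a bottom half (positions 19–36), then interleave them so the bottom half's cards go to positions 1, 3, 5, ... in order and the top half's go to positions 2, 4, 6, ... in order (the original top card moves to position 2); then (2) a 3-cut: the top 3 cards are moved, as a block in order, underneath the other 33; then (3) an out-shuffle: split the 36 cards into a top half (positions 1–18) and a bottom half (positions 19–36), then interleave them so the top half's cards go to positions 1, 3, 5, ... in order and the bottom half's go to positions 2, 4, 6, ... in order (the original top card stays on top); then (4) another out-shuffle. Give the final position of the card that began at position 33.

31

Track the card from position 33 forward through each operation:
  after op 1 (in-shuffle): 33 → 29
  after op 2 (cut 3): 29 → 26
  after op 3 (out-shuffle): 26 → 16
  after op 4 (out-shuffle): 16 → 31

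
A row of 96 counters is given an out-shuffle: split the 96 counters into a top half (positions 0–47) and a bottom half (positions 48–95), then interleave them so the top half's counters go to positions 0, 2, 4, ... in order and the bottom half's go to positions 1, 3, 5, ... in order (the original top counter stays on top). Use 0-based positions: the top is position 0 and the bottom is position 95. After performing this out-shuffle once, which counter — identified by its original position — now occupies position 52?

26

Work backwards from position 52, undoing one out-shuffle at a time:
52 ← 26
So the counter now at position 52 started at position 26.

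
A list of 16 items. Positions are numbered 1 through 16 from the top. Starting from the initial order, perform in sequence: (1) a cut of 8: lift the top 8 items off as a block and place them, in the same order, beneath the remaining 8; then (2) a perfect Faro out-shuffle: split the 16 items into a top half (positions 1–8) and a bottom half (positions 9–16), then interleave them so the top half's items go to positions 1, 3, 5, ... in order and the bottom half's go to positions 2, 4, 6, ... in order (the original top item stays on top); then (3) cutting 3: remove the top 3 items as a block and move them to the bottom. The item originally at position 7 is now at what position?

11

Track the item from position 7 forward through each operation:
  after op 1 (cut 8): 7 → 15
  after op 2 (out-shuffle): 15 → 14
  after op 3 (cut 3): 14 → 11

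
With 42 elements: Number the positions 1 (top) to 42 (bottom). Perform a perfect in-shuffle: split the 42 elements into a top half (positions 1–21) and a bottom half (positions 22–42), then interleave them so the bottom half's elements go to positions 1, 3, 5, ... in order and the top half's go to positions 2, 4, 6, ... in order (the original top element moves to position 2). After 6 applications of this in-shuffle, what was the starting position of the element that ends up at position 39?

Work backwards from position 39, undoing one in-shuffle at a time:
39 ← 41 ← 42 ← 21 ← 32 ← 16 ← 8
So the element now at position 39 started at position 8.

8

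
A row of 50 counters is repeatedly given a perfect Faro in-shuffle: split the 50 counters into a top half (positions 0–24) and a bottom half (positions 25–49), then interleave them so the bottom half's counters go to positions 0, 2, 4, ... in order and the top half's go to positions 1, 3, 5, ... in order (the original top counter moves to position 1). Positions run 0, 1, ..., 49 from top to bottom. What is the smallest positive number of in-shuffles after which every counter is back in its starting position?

The in-shuffle permutes the 50 positions with cycle lengths [2, 8, 8, 8, 8, 8, 8].
Every counter is home exactly when every cycle has completed a whole number of laps, i.e. after lcm(2, 8) = 8 in-shuffles.

8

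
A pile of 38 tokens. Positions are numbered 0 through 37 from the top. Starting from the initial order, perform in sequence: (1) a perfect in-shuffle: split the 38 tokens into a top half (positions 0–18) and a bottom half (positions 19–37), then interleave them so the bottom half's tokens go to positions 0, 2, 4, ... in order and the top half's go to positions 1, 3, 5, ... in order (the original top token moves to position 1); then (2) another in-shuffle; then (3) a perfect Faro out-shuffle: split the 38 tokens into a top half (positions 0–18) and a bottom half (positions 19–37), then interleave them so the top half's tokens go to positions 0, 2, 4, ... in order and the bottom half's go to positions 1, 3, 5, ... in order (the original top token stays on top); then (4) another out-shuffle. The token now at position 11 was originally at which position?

12

Undo the operations in reverse order, starting from position 11:
  undo op 4 (out-shuffle, from bottom half): 11 ← 24
  undo op 3 (out-shuffle, from top half): 24 ← 12
  undo op 2 (in-shuffle, from bottom half): 12 ← 25
  undo op 1 (in-shuffle, from top half): 25 ← 12
So the token at position 11 came from original position 12.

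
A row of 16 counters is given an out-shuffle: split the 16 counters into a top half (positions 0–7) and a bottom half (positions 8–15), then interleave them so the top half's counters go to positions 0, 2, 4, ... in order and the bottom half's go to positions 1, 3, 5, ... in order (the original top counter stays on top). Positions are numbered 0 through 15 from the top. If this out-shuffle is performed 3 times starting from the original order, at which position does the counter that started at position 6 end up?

Track the counter's position through each out-shuffle:
6 → 12 → 9 → 3

3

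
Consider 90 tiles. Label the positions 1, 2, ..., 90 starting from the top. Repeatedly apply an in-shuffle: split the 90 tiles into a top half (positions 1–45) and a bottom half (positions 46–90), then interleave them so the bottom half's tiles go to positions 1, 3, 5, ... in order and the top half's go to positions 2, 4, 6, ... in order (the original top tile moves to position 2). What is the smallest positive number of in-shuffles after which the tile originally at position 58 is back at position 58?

12

Follow position 58 under repeated in-shuffles:
58 → 25 → 50 → 9 → 18 → 36 → 72 → 53 → 15 → 30 → 60 → 29 → 58
It first returns after 12 in-shuffles.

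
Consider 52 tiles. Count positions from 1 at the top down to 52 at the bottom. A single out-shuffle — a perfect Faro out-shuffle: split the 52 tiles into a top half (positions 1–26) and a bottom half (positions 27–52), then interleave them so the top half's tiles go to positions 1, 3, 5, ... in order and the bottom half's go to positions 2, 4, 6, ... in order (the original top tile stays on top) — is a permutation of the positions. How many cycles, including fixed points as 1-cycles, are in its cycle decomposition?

Trace each unvisited position around until it returns:
(1) (2 3 5 9 17 33 14 27) (4 7 13 25 49 46 40 28) (6 11 21 41 30 8 15 29) (10 19 37 22 43 34 16 31) (12 23 45 38 24 47 42 32) (18 35) (20 39 26 51 50 48 44 36) ... plus 1 more
9 cycles in total.

9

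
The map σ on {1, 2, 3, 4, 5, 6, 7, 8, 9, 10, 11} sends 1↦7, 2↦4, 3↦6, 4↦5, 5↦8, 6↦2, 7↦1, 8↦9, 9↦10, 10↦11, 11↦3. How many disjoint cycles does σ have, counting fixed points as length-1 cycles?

2

Cycle decomposition: (1 7) (2 4 5 8 9 10 11 3 6).
2 cycles.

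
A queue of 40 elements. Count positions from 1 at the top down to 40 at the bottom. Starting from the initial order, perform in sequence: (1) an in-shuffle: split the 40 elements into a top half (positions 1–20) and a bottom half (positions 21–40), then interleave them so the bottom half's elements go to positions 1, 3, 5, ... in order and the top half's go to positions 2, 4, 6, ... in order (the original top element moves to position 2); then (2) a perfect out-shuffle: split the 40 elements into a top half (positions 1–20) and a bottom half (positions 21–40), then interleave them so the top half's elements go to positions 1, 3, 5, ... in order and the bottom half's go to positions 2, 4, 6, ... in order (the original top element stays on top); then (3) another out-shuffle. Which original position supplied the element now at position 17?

Undo the operations in reverse order, starting from position 17:
  undo op 3 (out-shuffle, from top half): 17 ← 9
  undo op 2 (out-shuffle, from top half): 9 ← 5
  undo op 1 (in-shuffle, from bottom half): 5 ← 23
So the element at position 17 came from original position 23.

23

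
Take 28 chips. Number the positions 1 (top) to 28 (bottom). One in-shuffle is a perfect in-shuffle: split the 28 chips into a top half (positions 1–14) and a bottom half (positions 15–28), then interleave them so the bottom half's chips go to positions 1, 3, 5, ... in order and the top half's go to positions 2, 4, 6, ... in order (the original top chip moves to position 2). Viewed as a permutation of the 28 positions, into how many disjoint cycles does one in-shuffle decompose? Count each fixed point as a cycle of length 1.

1

Trace each unvisited position around until it returns:
(1 2 4 8 16 3 ... len 28)
1 cycle in total.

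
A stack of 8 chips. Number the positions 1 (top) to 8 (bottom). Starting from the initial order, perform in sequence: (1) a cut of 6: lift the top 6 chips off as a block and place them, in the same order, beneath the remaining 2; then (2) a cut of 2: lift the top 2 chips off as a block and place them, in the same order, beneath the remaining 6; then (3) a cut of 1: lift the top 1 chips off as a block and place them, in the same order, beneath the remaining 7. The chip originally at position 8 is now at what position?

7

Track the chip from position 8 forward through each operation:
  after op 1 (cut 6): 8 → 2
  after op 2 (cut 2): 2 → 8
  after op 3 (cut 1): 8 → 7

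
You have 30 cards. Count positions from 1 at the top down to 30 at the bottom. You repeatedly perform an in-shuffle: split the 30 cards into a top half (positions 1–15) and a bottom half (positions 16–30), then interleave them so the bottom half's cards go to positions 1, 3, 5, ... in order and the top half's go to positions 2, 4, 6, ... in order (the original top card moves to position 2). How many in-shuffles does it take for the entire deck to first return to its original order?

The in-shuffle permutes the 30 positions with cycle lengths [5, 5, 5, 5, 5, 5].
Every card is home exactly when every cycle has completed a whole number of laps, i.e. after lcm(5) = 5 in-shuffles.

5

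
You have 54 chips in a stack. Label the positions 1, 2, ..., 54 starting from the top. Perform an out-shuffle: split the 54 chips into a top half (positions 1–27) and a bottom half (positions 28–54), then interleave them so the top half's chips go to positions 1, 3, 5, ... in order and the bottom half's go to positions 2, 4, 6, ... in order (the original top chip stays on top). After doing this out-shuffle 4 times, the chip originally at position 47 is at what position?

Track the chip's position through each out-shuffle:
47 → 40 → 26 → 51 → 48

48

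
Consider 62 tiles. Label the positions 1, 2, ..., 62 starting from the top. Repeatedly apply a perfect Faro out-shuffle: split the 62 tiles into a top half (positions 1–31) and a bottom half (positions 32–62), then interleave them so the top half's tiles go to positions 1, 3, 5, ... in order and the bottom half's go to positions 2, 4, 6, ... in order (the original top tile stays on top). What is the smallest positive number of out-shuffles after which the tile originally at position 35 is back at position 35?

60

Follow position 35 under repeated out-shuffles:
35 → 8 → 15 → 29 → 57 → 52 → 42 → 22 → ... → 35 (length 60)
It first returns after 60 out-shuffles.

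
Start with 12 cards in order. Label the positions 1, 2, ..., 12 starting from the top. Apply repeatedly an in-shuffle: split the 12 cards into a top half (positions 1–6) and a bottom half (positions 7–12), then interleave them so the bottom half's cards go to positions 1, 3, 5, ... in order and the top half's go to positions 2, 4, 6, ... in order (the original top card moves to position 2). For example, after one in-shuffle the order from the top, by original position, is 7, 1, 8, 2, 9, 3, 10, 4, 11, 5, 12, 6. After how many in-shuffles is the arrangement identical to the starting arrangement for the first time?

12

The in-shuffle permutes the 12 positions with cycle lengths [12].
Every card is home exactly when every cycle has completed a whole number of laps, i.e. after lcm(12) = 12 in-shuffles.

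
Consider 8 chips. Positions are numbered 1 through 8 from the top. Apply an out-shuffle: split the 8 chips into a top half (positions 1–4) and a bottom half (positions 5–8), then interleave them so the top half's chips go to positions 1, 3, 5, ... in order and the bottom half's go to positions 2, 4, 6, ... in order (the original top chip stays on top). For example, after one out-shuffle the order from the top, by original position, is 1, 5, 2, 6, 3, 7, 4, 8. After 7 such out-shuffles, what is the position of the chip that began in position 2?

Track the chip's position through each out-shuffle:
2 → 3 → 5 → 2 → 3 → 5 → 2 → 3

3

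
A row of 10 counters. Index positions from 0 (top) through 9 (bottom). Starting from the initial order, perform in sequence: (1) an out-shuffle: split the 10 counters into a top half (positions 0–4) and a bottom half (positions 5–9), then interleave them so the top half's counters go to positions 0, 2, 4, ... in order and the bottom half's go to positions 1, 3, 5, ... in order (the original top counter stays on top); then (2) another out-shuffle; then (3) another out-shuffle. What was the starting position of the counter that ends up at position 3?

6

Undo the operations in reverse order, starting from position 3:
  undo op 3 (out-shuffle, from bottom half): 3 ← 6
  undo op 2 (out-shuffle, from top half): 6 ← 3
  undo op 1 (out-shuffle, from bottom half): 3 ← 6
So the counter at position 3 came from original position 6.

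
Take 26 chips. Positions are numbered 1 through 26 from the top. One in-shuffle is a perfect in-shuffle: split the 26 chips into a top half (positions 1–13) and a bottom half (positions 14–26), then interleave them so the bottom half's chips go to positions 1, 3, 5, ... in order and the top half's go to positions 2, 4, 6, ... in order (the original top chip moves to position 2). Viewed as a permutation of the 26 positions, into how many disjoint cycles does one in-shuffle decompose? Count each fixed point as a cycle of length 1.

Trace each unvisited position around until it returns:
(1 2 4 8 16 5 ... len 18) (3 6 12 24 21 15) (9 18)
3 cycles in total.

3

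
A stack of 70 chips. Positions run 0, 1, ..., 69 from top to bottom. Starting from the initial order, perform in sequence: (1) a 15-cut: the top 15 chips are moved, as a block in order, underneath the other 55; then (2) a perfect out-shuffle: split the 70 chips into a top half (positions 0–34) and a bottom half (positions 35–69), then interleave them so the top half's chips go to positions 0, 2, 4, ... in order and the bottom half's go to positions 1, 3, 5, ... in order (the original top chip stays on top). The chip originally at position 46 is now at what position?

Track the chip from position 46 forward through each operation:
  after op 1 (cut 15): 46 → 31
  after op 2 (out-shuffle): 31 → 62

62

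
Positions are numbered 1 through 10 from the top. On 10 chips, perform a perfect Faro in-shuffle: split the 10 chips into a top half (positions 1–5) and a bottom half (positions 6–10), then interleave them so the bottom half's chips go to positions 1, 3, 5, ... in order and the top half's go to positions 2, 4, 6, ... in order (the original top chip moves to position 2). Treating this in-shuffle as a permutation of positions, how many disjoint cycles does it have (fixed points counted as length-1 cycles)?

Trace each unvisited position around until it returns:
(1 2 4 8 5 10 9 7 3 6)
1 cycle in total.

1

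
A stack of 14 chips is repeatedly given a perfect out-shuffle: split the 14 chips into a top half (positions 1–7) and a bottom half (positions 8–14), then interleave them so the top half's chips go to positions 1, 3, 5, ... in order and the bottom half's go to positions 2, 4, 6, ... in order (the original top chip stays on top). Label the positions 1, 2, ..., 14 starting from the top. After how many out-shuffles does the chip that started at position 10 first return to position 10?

Follow position 10 under repeated out-shuffles:
10 → 6 → 11 → 8 → 2 → 3 → 5 → 9 → 4 → 7 → 13 → 12 → 10
It first returns after 12 out-shuffles.

12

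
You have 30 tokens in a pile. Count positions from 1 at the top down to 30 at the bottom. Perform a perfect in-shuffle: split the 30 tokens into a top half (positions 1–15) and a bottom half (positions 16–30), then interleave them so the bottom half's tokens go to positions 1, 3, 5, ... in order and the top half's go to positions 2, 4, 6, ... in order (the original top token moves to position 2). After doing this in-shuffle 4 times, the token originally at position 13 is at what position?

Track the token's position through each in-shuffle:
13 → 26 → 21 → 11 → 22

22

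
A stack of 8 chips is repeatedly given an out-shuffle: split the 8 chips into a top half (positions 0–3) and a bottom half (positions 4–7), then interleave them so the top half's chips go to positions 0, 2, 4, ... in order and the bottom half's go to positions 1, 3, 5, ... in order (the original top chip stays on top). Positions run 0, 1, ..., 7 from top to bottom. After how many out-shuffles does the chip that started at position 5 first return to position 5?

Follow position 5 under repeated out-shuffles:
5 → 3 → 6 → 5
It first returns after 3 out-shuffles.

3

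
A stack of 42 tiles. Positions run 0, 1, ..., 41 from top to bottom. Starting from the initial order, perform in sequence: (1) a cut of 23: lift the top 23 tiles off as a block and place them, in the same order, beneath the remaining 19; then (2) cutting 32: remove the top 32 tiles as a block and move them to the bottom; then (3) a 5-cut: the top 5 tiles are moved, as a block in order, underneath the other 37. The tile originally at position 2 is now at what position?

26

Track the tile from position 2 forward through each operation:
  after op 1 (cut 23): 2 → 21
  after op 2 (cut 32): 21 → 31
  after op 3 (cut 5): 31 → 26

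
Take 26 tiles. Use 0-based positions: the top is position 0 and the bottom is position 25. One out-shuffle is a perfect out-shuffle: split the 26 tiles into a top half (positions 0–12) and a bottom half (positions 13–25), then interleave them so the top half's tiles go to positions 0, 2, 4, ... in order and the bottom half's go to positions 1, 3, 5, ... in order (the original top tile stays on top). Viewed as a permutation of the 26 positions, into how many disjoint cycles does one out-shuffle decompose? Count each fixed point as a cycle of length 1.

4

Trace each unvisited position around until it returns:
(0) (1 2 4 8 16 7 ... len 20) (5 10 20 15) (25)
4 cycles in total.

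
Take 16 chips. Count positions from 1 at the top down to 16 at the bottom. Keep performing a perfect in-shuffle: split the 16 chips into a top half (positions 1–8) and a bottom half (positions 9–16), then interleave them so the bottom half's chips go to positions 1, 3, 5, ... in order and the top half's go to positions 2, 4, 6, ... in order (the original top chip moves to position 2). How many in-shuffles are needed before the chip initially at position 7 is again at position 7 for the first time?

8

Follow position 7 under repeated in-shuffles:
7 → 14 → 11 → 5 → 10 → 3 → 6 → 12 → 7
It first returns after 8 in-shuffles.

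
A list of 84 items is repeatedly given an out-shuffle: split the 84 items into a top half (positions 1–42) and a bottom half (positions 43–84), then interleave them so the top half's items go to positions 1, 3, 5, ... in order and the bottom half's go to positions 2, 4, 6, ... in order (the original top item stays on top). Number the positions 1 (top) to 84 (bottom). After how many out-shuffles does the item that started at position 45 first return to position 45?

Follow position 45 under repeated out-shuffles:
45 → 6 → 11 → 21 → 41 → 81 → 78 → 72 → ... → 45 (length 82)
It first returns after 82 out-shuffles.

82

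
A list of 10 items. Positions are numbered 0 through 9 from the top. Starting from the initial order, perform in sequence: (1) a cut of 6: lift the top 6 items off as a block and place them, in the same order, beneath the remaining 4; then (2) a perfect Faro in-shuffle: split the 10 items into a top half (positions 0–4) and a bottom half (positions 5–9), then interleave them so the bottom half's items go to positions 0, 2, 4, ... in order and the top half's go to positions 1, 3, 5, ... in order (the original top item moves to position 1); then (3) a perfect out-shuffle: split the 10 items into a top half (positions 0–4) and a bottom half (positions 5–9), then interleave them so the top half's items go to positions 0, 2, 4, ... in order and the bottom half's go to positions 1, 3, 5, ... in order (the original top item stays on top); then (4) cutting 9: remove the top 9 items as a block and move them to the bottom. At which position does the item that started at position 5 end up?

Track the item from position 5 forward through each operation:
  after op 1 (cut 6): 5 → 9
  after op 2 (in-shuffle): 9 → 8
  after op 3 (out-shuffle): 8 → 7
  after op 4 (cut 9): 7 → 8

8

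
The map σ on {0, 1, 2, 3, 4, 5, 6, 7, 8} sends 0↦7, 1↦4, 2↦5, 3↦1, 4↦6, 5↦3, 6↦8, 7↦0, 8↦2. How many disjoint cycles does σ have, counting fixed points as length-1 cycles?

Cycle decomposition: (0 7) (1 4 6 8 2 5 3).
2 cycles.

2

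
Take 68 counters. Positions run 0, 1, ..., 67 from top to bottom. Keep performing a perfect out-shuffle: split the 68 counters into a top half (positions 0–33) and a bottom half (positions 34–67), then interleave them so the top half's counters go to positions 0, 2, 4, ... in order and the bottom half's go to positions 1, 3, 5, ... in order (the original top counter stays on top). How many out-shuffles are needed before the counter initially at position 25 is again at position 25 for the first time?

66

Follow position 25 under repeated out-shuffles:
25 → 50 → 33 → 66 → 65 → 63 → 59 → 51 → ... → 25 (length 66)
It first returns after 66 out-shuffles.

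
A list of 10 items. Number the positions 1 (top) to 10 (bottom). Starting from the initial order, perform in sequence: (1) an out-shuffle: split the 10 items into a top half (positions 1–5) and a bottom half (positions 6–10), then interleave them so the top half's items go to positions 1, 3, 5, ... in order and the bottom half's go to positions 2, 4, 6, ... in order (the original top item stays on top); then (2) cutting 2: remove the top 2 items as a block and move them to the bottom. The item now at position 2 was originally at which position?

Undo the operations in reverse order, starting from position 2:
  undo op 2 (cut 2): 2 ← 4
  undo op 1 (out-shuffle, from bottom half): 4 ← 7
So the item at position 2 came from original position 7.

7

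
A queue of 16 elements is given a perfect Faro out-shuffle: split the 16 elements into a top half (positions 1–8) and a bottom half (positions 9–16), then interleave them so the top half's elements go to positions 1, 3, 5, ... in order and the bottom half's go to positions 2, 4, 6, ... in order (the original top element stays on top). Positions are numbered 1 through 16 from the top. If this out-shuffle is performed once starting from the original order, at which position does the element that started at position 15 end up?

14

Track the element's position through each out-shuffle:
15 → 14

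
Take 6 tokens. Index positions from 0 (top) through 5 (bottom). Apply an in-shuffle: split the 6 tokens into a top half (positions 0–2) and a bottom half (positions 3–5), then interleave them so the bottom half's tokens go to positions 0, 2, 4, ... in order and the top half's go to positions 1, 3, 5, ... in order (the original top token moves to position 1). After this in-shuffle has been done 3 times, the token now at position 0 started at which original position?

Work backwards from position 0, undoing one in-shuffle at a time:
0 ← 3 ← 1 ← 0
So the token now at position 0 started at position 0.

0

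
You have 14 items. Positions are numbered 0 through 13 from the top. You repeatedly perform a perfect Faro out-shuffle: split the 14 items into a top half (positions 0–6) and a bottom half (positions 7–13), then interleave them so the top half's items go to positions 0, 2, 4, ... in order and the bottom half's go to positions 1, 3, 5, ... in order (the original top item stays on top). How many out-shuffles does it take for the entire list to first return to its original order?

The out-shuffle permutes the 14 positions with cycle lengths [1, 1, 12].
Every item is home exactly when every cycle has completed a whole number of laps, i.e. after lcm(1, 12) = 12 out-shuffles.

12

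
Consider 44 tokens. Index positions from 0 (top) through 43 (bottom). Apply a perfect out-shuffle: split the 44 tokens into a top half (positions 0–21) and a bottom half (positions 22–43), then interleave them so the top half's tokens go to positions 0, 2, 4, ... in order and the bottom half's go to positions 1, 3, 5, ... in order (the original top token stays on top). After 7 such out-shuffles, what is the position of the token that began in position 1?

Track the token's position through each out-shuffle:
1 → 2 → 4 → 8 → 16 → 32 → 21 → 42

42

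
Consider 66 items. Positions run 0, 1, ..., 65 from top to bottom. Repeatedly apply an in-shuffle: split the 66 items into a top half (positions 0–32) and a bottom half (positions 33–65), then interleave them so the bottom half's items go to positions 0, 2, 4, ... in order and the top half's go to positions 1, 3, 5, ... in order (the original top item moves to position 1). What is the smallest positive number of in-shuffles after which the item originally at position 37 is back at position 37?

66

Follow position 37 under repeated in-shuffles:
37 → 8 → 17 → 35 → 4 → 9 → 19 → 39 → ... → 37 (length 66)
It first returns after 66 in-shuffles.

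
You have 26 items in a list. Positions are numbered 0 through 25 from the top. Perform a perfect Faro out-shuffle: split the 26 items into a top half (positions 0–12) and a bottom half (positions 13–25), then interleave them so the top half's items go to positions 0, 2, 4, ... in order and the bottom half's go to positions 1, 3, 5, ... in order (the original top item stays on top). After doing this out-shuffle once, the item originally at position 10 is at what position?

Track the item's position through each out-shuffle:
10 → 20

20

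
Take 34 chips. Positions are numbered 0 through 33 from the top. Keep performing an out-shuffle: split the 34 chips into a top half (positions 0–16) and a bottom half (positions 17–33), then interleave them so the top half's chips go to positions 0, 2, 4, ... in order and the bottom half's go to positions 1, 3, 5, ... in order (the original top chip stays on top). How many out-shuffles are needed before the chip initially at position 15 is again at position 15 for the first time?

10

Follow position 15 under repeated out-shuffles:
15 → 30 → 27 → 21 → 9 → 18 → 3 → 6 → 12 → 24 → 15
It first returns after 10 out-shuffles.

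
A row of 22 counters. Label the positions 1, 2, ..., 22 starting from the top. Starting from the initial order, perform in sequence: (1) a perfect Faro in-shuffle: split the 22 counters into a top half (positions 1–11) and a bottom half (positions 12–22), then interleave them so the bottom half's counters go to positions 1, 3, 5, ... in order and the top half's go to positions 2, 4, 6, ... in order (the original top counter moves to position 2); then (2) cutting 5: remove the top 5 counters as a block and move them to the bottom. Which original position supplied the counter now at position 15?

Undo the operations in reverse order, starting from position 15:
  undo op 2 (cut 5): 15 ← 20
  undo op 1 (in-shuffle, from top half): 20 ← 10
So the counter at position 15 came from original position 10.

10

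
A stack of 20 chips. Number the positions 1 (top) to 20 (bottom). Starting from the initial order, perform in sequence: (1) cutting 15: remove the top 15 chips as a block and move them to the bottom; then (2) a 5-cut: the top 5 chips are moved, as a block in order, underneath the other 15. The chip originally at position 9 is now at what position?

Track the chip from position 9 forward through each operation:
  after op 1 (cut 15): 9 → 14
  after op 2 (cut 5): 14 → 9

9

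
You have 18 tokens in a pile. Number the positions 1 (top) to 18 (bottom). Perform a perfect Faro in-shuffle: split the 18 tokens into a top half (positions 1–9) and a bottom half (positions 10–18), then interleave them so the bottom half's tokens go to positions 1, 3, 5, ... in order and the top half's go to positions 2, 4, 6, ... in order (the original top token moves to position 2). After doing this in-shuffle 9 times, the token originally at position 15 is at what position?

Track the token's position through each in-shuffle:
15 → 11 → 3 → 6 → 12 → 5 → 10 → 1 → 2 → 4

4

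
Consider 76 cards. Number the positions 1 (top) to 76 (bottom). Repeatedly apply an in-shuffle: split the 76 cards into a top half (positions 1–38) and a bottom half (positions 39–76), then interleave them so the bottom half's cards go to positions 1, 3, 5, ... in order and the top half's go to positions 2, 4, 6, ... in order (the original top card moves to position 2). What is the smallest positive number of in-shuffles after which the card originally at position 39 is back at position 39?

30

Follow position 39 under repeated in-shuffles:
39 → 1 → 2 → 4 → 8 → 16 → 32 → 64 → ... → 39 (length 30)
It first returns after 30 in-shuffles.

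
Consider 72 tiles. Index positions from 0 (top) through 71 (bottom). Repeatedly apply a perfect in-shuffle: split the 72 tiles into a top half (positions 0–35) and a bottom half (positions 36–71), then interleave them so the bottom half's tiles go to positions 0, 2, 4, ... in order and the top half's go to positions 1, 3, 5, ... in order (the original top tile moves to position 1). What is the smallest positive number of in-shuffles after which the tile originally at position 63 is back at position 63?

9

Follow position 63 under repeated in-shuffles:
63 → 54 → 36 → 0 → 1 → 3 → 7 → 15 → 31 → 63
It first returns after 9 in-shuffles.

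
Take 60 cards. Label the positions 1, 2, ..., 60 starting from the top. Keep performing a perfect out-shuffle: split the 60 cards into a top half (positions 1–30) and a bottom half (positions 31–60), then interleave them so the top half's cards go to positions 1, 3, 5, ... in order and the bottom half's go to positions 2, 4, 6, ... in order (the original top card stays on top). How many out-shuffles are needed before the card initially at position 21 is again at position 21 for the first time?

58

Follow position 21 under repeated out-shuffles:
21 → 41 → 22 → 43 → 26 → 51 → 42 → 24 → ... → 21 (length 58)
It first returns after 58 out-shuffles.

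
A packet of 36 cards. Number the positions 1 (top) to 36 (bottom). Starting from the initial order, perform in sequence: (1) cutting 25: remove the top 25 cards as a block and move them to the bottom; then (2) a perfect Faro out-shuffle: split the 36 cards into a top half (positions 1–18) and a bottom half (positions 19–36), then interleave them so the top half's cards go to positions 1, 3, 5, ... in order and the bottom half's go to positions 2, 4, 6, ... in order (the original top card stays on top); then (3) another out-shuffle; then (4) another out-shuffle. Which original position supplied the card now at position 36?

Undo the operations in reverse order, starting from position 36:
  undo op 4 (out-shuffle, from bottom half): 36 ← 36
  undo op 3 (out-shuffle, from bottom half): 36 ← 36
  undo op 2 (out-shuffle, from bottom half): 36 ← 36
  undo op 1 (cut 25): 36 ← 25
So the card at position 36 came from original position 25.

25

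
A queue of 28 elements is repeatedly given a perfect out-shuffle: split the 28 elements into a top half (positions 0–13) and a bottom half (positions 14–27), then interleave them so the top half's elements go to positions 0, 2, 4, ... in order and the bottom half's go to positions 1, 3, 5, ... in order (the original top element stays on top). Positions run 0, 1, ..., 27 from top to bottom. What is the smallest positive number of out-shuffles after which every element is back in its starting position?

18

The out-shuffle permutes the 28 positions with cycle lengths [1, 1, 2, 6, 18].
Every element is home exactly when every cycle has completed a whole number of laps, i.e. after lcm(1, 2, 6, 18) = 18 out-shuffles.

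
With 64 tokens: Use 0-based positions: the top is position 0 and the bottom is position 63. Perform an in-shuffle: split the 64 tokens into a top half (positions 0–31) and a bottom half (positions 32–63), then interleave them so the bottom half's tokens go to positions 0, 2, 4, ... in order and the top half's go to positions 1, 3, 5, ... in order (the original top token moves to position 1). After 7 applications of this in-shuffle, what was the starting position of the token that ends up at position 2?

Work backwards from position 2, undoing one in-shuffle at a time:
2 ← 33 ← 16 ← 40 ← 52 ← 58 ← 61 ← 30
So the token now at position 2 started at position 30.

30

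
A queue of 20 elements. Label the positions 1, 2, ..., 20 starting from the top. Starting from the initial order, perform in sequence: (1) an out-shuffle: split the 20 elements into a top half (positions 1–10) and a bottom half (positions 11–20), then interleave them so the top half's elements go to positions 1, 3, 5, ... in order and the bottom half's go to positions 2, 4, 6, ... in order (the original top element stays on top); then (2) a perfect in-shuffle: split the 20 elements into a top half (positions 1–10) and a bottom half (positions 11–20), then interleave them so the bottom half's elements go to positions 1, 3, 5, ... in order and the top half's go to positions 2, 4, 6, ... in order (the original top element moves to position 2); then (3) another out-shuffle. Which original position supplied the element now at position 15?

12

Undo the operations in reverse order, starting from position 15:
  undo op 3 (out-shuffle, from top half): 15 ← 8
  undo op 2 (in-shuffle, from top half): 8 ← 4
  undo op 1 (out-shuffle, from bottom half): 4 ← 12
So the element at position 15 came from original position 12.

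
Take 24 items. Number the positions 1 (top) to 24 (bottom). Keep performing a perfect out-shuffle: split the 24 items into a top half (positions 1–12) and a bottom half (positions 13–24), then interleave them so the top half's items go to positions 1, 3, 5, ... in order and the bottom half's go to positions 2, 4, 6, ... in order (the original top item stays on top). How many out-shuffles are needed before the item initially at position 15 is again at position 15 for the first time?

Follow position 15 under repeated out-shuffles:
15 → 6 → 11 → 21 → 18 → 12 → 23 → 22 → 20 → 16 → 8 → 15
It first returns after 11 out-shuffles.

11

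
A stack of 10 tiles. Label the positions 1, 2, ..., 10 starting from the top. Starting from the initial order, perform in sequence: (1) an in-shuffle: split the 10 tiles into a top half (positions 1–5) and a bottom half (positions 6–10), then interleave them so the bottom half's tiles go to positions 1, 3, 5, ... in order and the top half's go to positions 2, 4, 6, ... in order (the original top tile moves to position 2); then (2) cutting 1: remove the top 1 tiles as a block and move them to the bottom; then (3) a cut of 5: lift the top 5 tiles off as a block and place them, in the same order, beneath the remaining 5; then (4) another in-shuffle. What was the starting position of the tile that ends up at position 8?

Undo the operations in reverse order, starting from position 8:
  undo op 4 (in-shuffle, from top half): 8 ← 4
  undo op 3 (cut 5): 4 ← 9
  undo op 2 (cut 1): 9 ← 10
  undo op 1 (in-shuffle, from top half): 10 ← 5
So the tile at position 8 came from original position 5.

5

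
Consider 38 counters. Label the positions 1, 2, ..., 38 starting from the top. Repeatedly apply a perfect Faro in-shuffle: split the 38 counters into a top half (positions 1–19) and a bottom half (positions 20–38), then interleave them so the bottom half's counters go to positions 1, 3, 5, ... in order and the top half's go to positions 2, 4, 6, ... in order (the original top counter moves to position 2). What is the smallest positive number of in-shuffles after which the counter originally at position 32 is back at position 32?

12

Follow position 32 under repeated in-shuffles:
32 → 25 → 11 → 22 → 5 → 10 → 20 → 1 → 2 → 4 → 8 → 16 → 32
It first returns after 12 in-shuffles.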